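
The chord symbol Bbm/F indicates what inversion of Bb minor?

Bbm/F means Bb minor with F in the bass. F is the fifth of Bb minor (Bb–Db–F), so this is second inversion.

second inversion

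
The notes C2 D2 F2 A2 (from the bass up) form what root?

C, D, F, A are the tones of a D minor seventh chord (D–F–A–C), making D the root.

D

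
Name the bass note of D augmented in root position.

D

The root of D augmented (D–F#–A#) is D; that is the bass in root position.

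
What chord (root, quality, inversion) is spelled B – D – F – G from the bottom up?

G dominant seventh, first inversion

Reducing to letter names: B, D, F, G. These stack in thirds as G–B–D–F — a G dominant seventh chord.
The lowest note is B, the third of the chord, so this is first inversion (figured bass 6/5).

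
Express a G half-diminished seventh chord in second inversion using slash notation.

Second inversion of G half-diminished seventh has the fifth (Db) in the bass. As a slash chord: Gø7/Db.

Gø7/Db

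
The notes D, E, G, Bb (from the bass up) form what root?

The distinct letter names are D, E, G, Bb. Arranged as a stack of thirds they read E–G–Bb–D, so E is the root (an E half-diminished seventh chord).

E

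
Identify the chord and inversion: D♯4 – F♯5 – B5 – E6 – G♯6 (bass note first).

E major ninth, third inversion

Reducing to letter names: D#, F#, B, E, G#. These stack in thirds as E–G#–B–D#–F# — an E major ninth chord.
D# is the seventh of E major ninth; seventh in the bass means third inversion.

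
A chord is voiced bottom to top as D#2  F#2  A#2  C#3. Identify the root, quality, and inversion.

D# minor seventh, root position

The distinct note names are D#, F#, A#, C#. Stacked in thirds they read D#–F#–A#–C#, which is a minor seventh chord on D#.
The lowest note is D#, the root of the chord, so this is root position (figured bass 7).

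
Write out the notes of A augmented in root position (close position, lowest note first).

Spelling A augmented: A–C#–E#. In root position the root is bass, giving A, C#, E# from the bottom.

A, C#, E#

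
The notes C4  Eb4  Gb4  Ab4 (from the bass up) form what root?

Ab

Reordering C, Eb, Gb, Ab into stacked thirds gives Ab–C–Eb–Gb; the bottom of that stack, Ab, is the root.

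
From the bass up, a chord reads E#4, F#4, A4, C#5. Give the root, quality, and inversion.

F# minor-major seventh, third inversion

The distinct note names are E#, F#, A, C#. Stacked in thirds they read F#–A–C#–E#, which is a minor-major seventh chord on F#.
With the seventh (E#) in the bass, the chord is in third inversion (figured bass 4/2).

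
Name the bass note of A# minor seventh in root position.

In root position the root is lowest. For A# minor seventh (A#–C#–E#–G#) that is A#.

A#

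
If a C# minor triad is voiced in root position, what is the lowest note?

C# minor is C#–E–G#. Root position places the root in the bass: C#.

C#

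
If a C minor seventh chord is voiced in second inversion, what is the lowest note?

The fifth of C minor seventh (C–Eb–G–Bb) is G; that is the bass in second inversion.

G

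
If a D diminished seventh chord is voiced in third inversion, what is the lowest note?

The seventh of D diminished seventh (D–F–Ab–Cb) is Cb; that is the bass in third inversion.

Cb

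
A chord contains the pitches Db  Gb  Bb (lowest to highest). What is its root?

Gb

The distinct letter names are Db, Gb, Bb. Arranged as a stack of thirds they read Gb–Bb–Db, so Gb is the root (a Gb major triad).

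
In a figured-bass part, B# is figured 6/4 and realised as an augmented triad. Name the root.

E

The figures 6/4 mean the fifth of the chord is in the bass. If B# is the fifth of an augmented triad, the root is E (chord tones E–G#–B#).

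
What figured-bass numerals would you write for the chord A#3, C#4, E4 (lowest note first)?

5/3

The notes A#, C#, E stack in thirds as A#–C#–E — an A# diminished triad. The bass A# is the root, so this is root position: figured 5/3.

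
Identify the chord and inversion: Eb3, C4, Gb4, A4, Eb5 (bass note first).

The pitch classes Eb, C, Gb, A arrange in thirds as A–C–Eb–Gb: an A diminished seventh chord.
The lowest note is Eb, the fifth of the chord, so this is second inversion (figured bass 4/3).

A diminished seventh, second inversion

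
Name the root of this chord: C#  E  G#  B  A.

Reordering C#, E, G#, B, A into stacked thirds gives A–C#–E–G#–B; the bottom of that stack, A, is the root.

A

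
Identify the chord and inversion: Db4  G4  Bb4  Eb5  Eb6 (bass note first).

Reducing to letter names: Db, G, Bb, Eb. These stack in thirds as Eb–G–Bb–Db — an Eb dominant seventh chord.
The lowest note is Db, the seventh of the chord, so this is third inversion (figured bass 4/2).

Eb dominant seventh, third inversion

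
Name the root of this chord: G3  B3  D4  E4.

Reordering G, B, D, E into stacked thirds gives E–G–B–D; the bottom of that stack, E, is the root.

E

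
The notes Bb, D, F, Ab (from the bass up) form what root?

Bb

Bb, D, F, Ab are the tones of a Bb dominant seventh chord (Bb–D–F–Ab), making Bb the root.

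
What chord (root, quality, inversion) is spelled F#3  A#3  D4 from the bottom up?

The distinct note names are F#, A#, D. Stacked in thirds they read D–F#–A#, which is an augmented triad on D.
With the third (F#) in the bass, the chord is in first inversion (figured bass 6).

D augmented, first inversion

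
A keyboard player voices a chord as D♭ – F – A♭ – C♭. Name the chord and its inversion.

Reducing to letter names: Db, F, Ab, Cb. These stack in thirds as Db–F–Ab–Cb — a Db dominant seventh chord.
The lowest note is Db, the root of the chord, so this is root position (figured bass 7).

Db dominant seventh, root position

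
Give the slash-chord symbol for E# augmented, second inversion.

E#aug/B##

Second inversion of E# augmented has the fifth (B##) in the bass. As a slash chord: E#aug/B##.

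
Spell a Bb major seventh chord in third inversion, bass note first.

A, Bb, D, F

Spelling Bb major seventh: Bb–D–F–A. In third inversion the seventh is bass, giving A, Bb, D, F from the bottom.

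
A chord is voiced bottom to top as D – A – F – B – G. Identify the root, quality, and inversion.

G dominant ninth, second inversion

Reducing to letter names: D, A, F, B, G. These stack in thirds as G–B–D–F–A — a G dominant ninth chord.
D is the fifth of G dominant ninth; fifth in the bass means second inversion.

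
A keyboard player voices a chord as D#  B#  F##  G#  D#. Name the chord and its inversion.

G# major seventh, second inversion

The distinct note names are D#, B#, F##, G#. Stacked in thirds they read G#–B#–D#–F##, which is a major seventh chord on G#.
The lowest note is D#, the fifth of the chord, so this is second inversion (figured bass 4/3).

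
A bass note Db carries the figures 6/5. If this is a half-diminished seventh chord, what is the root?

The figures 6/5 mean the third of the chord is in the bass. If Db is the third of a half-diminished seventh chord, the root is Bb (chord tones Bb–Db–Fb–Ab).

Bb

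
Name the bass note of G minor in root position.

G

The root of G minor (G–Bb–D) is G; that is the bass in root position.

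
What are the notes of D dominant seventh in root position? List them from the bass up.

D, F#, A, C

Spelling D dominant seventh: D–F#–A–C. In root position the root is bass, giving D, F#, A, C from the bottom.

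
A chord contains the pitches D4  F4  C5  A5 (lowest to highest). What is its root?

D, F, C, A are the tones of a D minor seventh chord (D–F–A–C), making D the root.

D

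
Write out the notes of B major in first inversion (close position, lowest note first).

B major is B–D#–F#. First inversion puts the third (D#) in the bass, with the remaining tones above: D#, F#, B.

D#, F#, B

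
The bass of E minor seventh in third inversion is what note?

D

E minor seventh is E–G–B–D. Third inversion places the seventh in the bass: D.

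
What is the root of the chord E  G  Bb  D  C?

C

E, G, Bb, D, C are the tones of a C dominant ninth chord (C–E–G–Bb–D), making C the root.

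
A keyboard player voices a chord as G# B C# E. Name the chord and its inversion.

C# minor seventh, second inversion

The pitch classes G#, B, C#, E arrange in thirds as C#–E–G#–B: a C# minor seventh chord.
With the fifth (G#) in the bass, the chord is in second inversion (figured bass 4/3).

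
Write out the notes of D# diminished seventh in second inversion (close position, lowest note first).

A, C, D#, F#

D# diminished seventh is D#–F#–A–C. Second inversion puts the fifth (A) in the bass, with the remaining tones above: A, C, D#, F#.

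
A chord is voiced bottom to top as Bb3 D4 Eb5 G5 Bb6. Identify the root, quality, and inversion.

Eb major seventh, second inversion

The distinct note names are Bb, D, Eb, G. Stacked in thirds they read Eb–G–Bb–D, which is a major seventh chord on Eb.
The lowest note is Bb, the fifth of the chord, so this is second inversion (figured bass 4/3).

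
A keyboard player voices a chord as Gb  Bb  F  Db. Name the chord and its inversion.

Gb major seventh, root position

The distinct note names are Gb, Bb, F, Db. Stacked in thirds they read Gb–Bb–Db–F, which is a major seventh chord on Gb.
With the root (Gb) in the bass, the chord is in root position (figured bass 7).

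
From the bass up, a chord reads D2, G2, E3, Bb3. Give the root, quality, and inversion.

The distinct note names are D, G, E, Bb. Stacked in thirds they read E–G–Bb–D, which is a half-diminished seventh chord on E.
The lowest note is D, the seventh of the chord, so this is third inversion (figured bass 4/2).

E half-diminished seventh, third inversion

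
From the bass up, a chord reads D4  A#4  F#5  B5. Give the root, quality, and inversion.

Reducing to letter names: D, A#, F#, B. These stack in thirds as B–D–F#–A# — a B minor-major seventh chord.
With the third (D) in the bass, the chord is in first inversion (figured bass 6/5).

B minor-major seventh, first inversion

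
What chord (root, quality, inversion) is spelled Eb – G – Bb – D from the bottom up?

Eb major seventh, root position

The distinct note names are Eb, G, Bb, D. Stacked in thirds they read Eb–G–Bb–D, which is a major seventh chord on Eb.
The lowest note is Eb, the root of the chord, so this is root position (figured bass 7).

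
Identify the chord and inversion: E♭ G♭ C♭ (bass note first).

Cb major, first inversion

The pitch classes Eb, Gb, Cb arrange in thirds as Cb–Eb–Gb: a Cb major triad.
With the third (Eb) in the bass, the chord is in first inversion (figured bass 6).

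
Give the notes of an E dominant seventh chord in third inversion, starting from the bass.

E dominant seventh is E–G#–B–D. Third inversion puts the seventh (D) in the bass, with the remaining tones above: D, E, G#, B.

D, E, G#, B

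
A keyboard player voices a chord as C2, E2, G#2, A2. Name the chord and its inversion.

Reducing to letter names: C, E, G#, A. These stack in thirds as A–C–E–G# — an A minor-major seventh chord.
The lowest note is C, the third of the chord, so this is first inversion (figured bass 6/5).

A minor-major seventh, first inversion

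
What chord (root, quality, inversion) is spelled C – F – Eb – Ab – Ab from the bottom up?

The distinct note names are C, F, Eb, Ab. Stacked in thirds they read F–Ab–C–Eb, which is a minor seventh chord on F.
C is the fifth of F minor seventh; fifth in the bass means second inversion (figured bass 4/3).

F minor seventh, second inversion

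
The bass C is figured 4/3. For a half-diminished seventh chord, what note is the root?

The figures 4/3 mean the fifth of the chord is in the bass. If C is the fifth of a half-diminished seventh chord, the root is F# (chord tones F#–A–C–E).

F#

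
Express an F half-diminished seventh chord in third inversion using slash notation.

Third inversion of F half-diminished seventh has the seventh (Eb) in the bass. As a slash chord: Fø7/Eb.

Fø7/Eb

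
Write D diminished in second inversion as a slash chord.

Ddim/Ab

Second inversion of D diminished has the fifth (Ab) in the bass. As a slash chord: Ddim/Ab.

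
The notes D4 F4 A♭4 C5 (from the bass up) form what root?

The distinct letter names are D, F, Ab, C. Arranged as a stack of thirds they read D–F–Ab–C, so D is the root (a D half-diminished seventh chord).

D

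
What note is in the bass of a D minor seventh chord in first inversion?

D minor seventh is D–F–A–C. First inversion places the third in the bass: F.

F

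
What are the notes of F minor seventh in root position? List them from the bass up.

Spelling F minor seventh: F–Ab–C–Eb. In root position the root is bass, giving F, Ab, C, Eb from the bottom.

F, Ab, C, Eb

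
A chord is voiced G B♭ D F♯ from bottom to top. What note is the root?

G

Reordering G, Bb, D, F# into stacked thirds gives G–Bb–D–F#; the bottom of that stack, G, is the root.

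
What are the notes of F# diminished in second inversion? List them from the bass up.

Spelling F# diminished: F#–A–C. In second inversion the fifth is bass, giving C, F#, A from the bottom.

C, F#, A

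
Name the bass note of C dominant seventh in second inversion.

C dominant seventh is C–E–G–Bb. Second inversion places the fifth in the bass: G.

G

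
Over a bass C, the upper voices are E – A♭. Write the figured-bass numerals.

6

The notes C, E, Ab stack in thirds as Ab–C–E — an Ab augmented triad. The bass C is the third, so this is first inversion: figured 6.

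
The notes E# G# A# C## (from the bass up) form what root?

A#

E#, G#, A#, C## are the tones of an A# dominant seventh chord (A#–C##–E#–G#), making A# the root.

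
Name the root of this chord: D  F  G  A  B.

G

The distinct letter names are D, F, G, A, B. Arranged as a stack of thirds they read G–B–D–F–A, so G is the root (a G dominant ninth chord).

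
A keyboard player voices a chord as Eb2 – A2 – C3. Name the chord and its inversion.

The pitch classes Eb, A, C arrange in thirds as A–C–Eb: an A diminished triad.
The lowest note is Eb, the fifth of the chord, so this is second inversion (figured bass 6/4).

A diminished, second inversion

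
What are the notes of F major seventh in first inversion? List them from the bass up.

The chord tones are F–A–C–E. With the third (A) lowest for first inversion: A, C, E, F.

A, C, E, F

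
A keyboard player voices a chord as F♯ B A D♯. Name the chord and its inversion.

B dominant seventh, second inversion

Reducing to letter names: F#, B, A, D#. These stack in thirds as B–D#–F#–A — a B dominant seventh chord.
F# is the fifth of B dominant seventh; fifth in the bass means second inversion (figured bass 4/3).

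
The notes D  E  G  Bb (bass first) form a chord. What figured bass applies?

The notes D, E, G, Bb stack in thirds as E–G–Bb–D — an E half-diminished seventh chord. The bass D is the seventh, so this is third inversion: figured 4/2.

4/2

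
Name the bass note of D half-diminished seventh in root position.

D

The root of D half-diminished seventh (D–F–Ab–C) is D; that is the bass in root position.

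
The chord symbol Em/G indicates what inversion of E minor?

Em/G means E minor with G in the bass. G is the third of E minor (E–G–B), so this is first inversion.

first inversion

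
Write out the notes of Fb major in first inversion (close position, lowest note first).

Fb major is Fb–Ab–Cb. First inversion puts the third (Ab) in the bass, with the remaining tones above: Ab, Cb, Fb.

Ab, Cb, Fb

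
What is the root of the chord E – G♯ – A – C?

A

E, G#, A, C are the tones of an A minor-major seventh chord (A–C–E–G#), making A the root.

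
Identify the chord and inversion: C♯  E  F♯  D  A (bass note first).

D major ninth, third inversion

Reducing to letter names: C#, E, F#, D, A. These stack in thirds as D–F#–A–C#–E — a D major ninth chord.
C# is the seventh of D major ninth; seventh in the bass means third inversion.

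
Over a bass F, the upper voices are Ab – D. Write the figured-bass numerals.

6

The notes F, Ab, D stack in thirds as D–F–Ab — a D diminished triad. The bass F is the third, so this is first inversion: figured 6.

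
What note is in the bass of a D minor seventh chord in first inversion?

F

D minor seventh is D–F–A–C. First inversion places the third in the bass: F.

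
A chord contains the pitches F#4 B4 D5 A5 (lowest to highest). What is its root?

The distinct letter names are F#, B, D, A. Arranged as a stack of thirds they read B–D–F#–A, so B is the root (a B minor seventh chord).

B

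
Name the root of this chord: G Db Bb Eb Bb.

Reordering G, Db, Bb, Eb into stacked thirds gives Eb–G–Bb–Db; the bottom of that stack, Eb, is the root.

Eb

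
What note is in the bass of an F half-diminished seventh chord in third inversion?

The seventh of F half-diminished seventh (F–Ab–Cb–Eb) is Eb; that is the bass in third inversion.

Eb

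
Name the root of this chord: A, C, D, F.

The distinct letter names are A, C, D, F. Arranged as a stack of thirds they read D–F–A–C, so D is the root (a D minor seventh chord).

D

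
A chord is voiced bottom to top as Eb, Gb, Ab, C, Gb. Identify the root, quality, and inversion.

Ab dominant seventh, second inversion

The distinct note names are Eb, Gb, Ab, C. Stacked in thirds they read Ab–C–Eb–Gb, which is a dominant seventh chord on Ab.
Eb is the fifth of Ab dominant seventh; fifth in the bass means second inversion (figured bass 4/3).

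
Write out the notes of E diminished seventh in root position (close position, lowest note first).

E diminished seventh is E–G–Bb–Db. Root position puts the root (E) in the bass, with the remaining tones above: E, G, Bb, Db.

E, G, Bb, Db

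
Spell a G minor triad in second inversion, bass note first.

The chord tones are G–Bb–D. With the fifth (D) lowest for second inversion: D, G, Bb.

D, G, Bb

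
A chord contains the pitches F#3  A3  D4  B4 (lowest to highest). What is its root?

The distinct letter names are F#, A, D, B. Arranged as a stack of thirds they read B–D–F#–A, so B is the root (a B minor seventh chord).

B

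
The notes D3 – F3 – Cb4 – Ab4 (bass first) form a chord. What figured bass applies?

7

The notes D, F, Cb, Ab stack in thirds as D–F–Ab–Cb — a D diminished seventh chord. The bass D is the root, so this is root position: figured 7.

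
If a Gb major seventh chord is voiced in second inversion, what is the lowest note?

Db

In second inversion the fifth is lowest. For Gb major seventh (Gb–Bb–Db–F) that is Db.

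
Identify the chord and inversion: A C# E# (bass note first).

A augmented, root position

Reducing to letter names: A, C#, E#. These stack in thirds as A–C#–E# — an A augmented triad.
A is the root of A augmented; root in the bass means root position (figured bass 5/3).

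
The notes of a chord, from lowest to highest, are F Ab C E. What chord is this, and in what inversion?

The distinct note names are F, Ab, C, E. Stacked in thirds they read F–Ab–C–E, which is a minor-major seventh chord on F.
F is the root of F minor-major seventh; root in the bass means root position (figured bass 7).

F minor-major seventh, root position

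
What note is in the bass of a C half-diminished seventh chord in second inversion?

C half-diminished seventh is C–Eb–Gb–Bb. Second inversion places the fifth in the bass: Gb.

Gb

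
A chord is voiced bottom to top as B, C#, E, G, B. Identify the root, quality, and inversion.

The pitch classes B, C#, E, G arrange in thirds as C#–E–G–B: a C# half-diminished seventh chord.
The lowest note is B, the seventh of the chord, so this is third inversion (figured bass 4/2).

C# half-diminished seventh, third inversion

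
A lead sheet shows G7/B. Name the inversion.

G7/B means G dominant seventh with B in the bass. B is the third of G dominant seventh (G–B–D–F), so this is first inversion.

first inversion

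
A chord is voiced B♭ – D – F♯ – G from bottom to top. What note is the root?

G

Bb, D, F#, G are the tones of a G minor-major seventh chord (G–Bb–D–F#), making G the root.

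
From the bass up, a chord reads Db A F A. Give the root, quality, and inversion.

The distinct note names are Db, A, F. Stacked in thirds they read Db–F–A, which is an augmented triad on Db.
The lowest note is Db, the root of the chord, so this is root position (figured bass 5/3).

Db augmented, root position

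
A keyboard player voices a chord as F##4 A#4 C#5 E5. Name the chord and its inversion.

Reducing to letter names: F##, A#, C#, E. These stack in thirds as F##–A#–C#–E — an F## diminished seventh chord.
The lowest note is F##, the root of the chord, so this is root position (figured bass 7).

F## diminished seventh, root position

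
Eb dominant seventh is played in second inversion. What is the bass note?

In second inversion the fifth is lowest. For Eb dominant seventh (Eb–G–Bb–Db) that is Bb.

Bb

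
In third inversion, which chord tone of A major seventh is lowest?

G#

A major seventh is A–C#–E–G#. Third inversion places the seventh in the bass: G#.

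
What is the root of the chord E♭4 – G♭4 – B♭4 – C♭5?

The distinct letter names are Eb, Gb, Bb, Cb. Arranged as a stack of thirds they read Cb–Eb–Gb–Bb, so Cb is the root (a Cb major seventh chord).

Cb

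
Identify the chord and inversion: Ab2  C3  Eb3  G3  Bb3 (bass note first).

The pitch classes Ab, C, Eb, G, Bb arrange in thirds as Ab–C–Eb–G–Bb: an Ab major ninth chord.
Ab is the root of Ab major ninth; root in the bass means root position.

Ab major ninth, root position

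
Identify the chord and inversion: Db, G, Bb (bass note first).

The pitch classes Db, G, Bb arrange in thirds as G–Bb–Db: a G diminished triad.
The lowest note is Db, the fifth of the chord, so this is second inversion (figured bass 6/4).

G diminished, second inversion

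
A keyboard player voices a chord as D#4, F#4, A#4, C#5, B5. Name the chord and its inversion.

The pitch classes D#, F#, A#, C#, B arrange in thirds as B–D#–F#–A#–C#: a B major ninth chord.
D# is the third of B major ninth; third in the bass means first inversion.

B major ninth, first inversion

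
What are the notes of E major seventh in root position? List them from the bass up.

E, G#, B, D#

E major seventh is E–G#–B–D#. Root position puts the root (E) in the bass, with the remaining tones above: E, G#, B, D#.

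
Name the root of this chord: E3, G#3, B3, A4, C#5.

Reordering E, G#, B, A, C# into stacked thirds gives A–C#–E–G#–B; the bottom of that stack, A, is the root.

A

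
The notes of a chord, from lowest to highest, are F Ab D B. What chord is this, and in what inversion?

B diminished seventh, second inversion

Reducing to letter names: F, Ab, D, B. These stack in thirds as B–D–F–Ab — a B diminished seventh chord.
With the fifth (F) in the bass, the chord is in second inversion (figured bass 4/3).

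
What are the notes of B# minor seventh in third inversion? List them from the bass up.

B# minor seventh is B#–D#–F##–A#. Third inversion puts the seventh (A#) in the bass, with the remaining tones above: A#, B#, D#, F##.

A#, B#, D#, F##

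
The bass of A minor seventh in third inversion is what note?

G

The seventh of A minor seventh (A–C–E–G) is G; that is the bass in third inversion.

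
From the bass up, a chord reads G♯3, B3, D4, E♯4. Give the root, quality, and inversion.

Reducing to letter names: G#, B, D, E#. These stack in thirds as E#–G#–B–D — an E# diminished seventh chord.
With the third (G#) in the bass, the chord is in first inversion (figured bass 6/5).

E# diminished seventh, first inversion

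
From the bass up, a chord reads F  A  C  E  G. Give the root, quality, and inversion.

F major ninth, root position

Reducing to letter names: F, A, C, E, G. These stack in thirds as F–A–C–E–G — an F major ninth chord.
The lowest note is F, the root of the chord, so this is root position.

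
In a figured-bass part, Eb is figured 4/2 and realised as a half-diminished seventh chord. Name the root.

F

The figures 4/2 mean the seventh of the chord is in the bass. If Eb is the seventh of a half-diminished seventh chord, the root is F (chord tones F–Ab–Cb–Eb).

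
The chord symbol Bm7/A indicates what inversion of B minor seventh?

third inversion

Bm7/A means B minor seventh with A in the bass. A is the seventh of B minor seventh (B–D–F#–A), so this is third inversion.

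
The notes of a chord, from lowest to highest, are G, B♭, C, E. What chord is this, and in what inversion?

C dominant seventh, second inversion

The distinct note names are G, Bb, C, E. Stacked in thirds they read C–E–G–Bb, which is a dominant seventh chord on C.
With the fifth (G) in the bass, the chord is in second inversion (figured bass 4/3).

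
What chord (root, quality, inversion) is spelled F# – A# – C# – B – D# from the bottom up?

Reducing to letter names: F#, A#, C#, B, D#. These stack in thirds as B–D#–F#–A#–C# — a B major ninth chord.
F# is the fifth of B major ninth; fifth in the bass means second inversion.

B major ninth, second inversion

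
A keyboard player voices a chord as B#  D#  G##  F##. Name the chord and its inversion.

The distinct note names are B#, D#, G##, F##. Stacked in thirds they read G##–B#–D#–F##, which is a half-diminished seventh chord on G##.
The lowest note is B#, the third of the chord, so this is first inversion (figured bass 6/5).

G## half-diminished seventh, first inversion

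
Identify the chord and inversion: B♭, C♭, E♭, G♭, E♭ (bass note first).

Cb major seventh, third inversion

The distinct note names are Bb, Cb, Eb, Gb. Stacked in thirds they read Cb–Eb–Gb–Bb, which is a major seventh chord on Cb.
With the seventh (Bb) in the bass, the chord is in third inversion (figured bass 4/2).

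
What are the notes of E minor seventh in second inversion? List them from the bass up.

E minor seventh is E–G–B–D. Second inversion puts the fifth (B) in the bass, with the remaining tones above: B, D, E, G.

B, D, E, G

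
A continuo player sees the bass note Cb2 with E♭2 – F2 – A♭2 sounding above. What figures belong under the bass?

4/3

The notes Cb, Eb, F, Ab stack in thirds as F–Ab–Cb–Eb — an F half-diminished seventh chord. The bass Cb is the fifth, so this is second inversion: figured 4/3.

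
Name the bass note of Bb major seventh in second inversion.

F

In second inversion the fifth is lowest. For Bb major seventh (Bb–D–F–A) that is F.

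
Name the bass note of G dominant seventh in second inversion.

D

G dominant seventh is G–B–D–F. Second inversion places the fifth in the bass: D.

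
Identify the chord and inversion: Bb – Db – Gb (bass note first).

Gb major, first inversion

The distinct note names are Bb, Db, Gb. Stacked in thirds they read Gb–Bb–Db, which is a major triad on Gb.
Bb is the third of Gb major; third in the bass means first inversion (figured bass 6).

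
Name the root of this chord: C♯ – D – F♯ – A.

The distinct letter names are C#, D, F#, A. Arranged as a stack of thirds they read D–F#–A–C#, so D is the root (a D major seventh chord).

D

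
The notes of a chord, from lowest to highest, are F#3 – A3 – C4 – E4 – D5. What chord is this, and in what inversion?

The distinct note names are F#, A, C, E, D. Stacked in thirds they read D–F#–A–C–E, which is a dominant ninth chord on D.
The lowest note is F#, the third of the chord, so this is first inversion.

D dominant ninth, first inversion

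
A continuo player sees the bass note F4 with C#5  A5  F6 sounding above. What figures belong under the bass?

5/3

The notes F, C#, A stack in thirds as F–A–C# — an F augmented triad. The bass F is the root, so this is root position: figured 5/3.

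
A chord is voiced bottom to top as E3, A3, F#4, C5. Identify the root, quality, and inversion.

Reducing to letter names: E, A, F#, C. These stack in thirds as F#–A–C–E — an F# half-diminished seventh chord.
E is the seventh of F# half-diminished seventh; seventh in the bass means third inversion (figured bass 4/2).

F# half-diminished seventh, third inversion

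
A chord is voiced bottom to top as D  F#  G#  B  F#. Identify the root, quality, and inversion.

G# half-diminished seventh, second inversion

The pitch classes D, F#, G#, B arrange in thirds as G#–B–D–F#: a G# half-diminished seventh chord.
D is the fifth of G# half-diminished seventh; fifth in the bass means second inversion (figured bass 4/3).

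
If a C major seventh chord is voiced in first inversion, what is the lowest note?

E

C major seventh is C–E–G–B. First inversion places the third in the bass: E.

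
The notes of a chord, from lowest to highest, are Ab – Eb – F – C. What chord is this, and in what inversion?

The distinct note names are Ab, Eb, F, C. Stacked in thirds they read F–Ab–C–Eb, which is a minor seventh chord on F.
With the third (Ab) in the bass, the chord is in first inversion (figured bass 6/5).

F minor seventh, first inversion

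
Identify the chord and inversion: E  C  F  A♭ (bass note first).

F minor-major seventh, third inversion

Reducing to letter names: E, C, F, Ab. These stack in thirds as F–Ab–C–E — an F minor-major seventh chord.
With the seventh (E) in the bass, the chord is in third inversion (figured bass 4/2).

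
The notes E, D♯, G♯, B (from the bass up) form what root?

E

E, D#, G#, B are the tones of an E major seventh chord (E–G#–B–D#), making E the root.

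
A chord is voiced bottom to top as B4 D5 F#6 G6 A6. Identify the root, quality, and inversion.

G major ninth, first inversion

Reducing to letter names: B, D, F#, G, A. These stack in thirds as G–B–D–F#–A — a G major ninth chord.
The lowest note is B, the third of the chord, so this is first inversion.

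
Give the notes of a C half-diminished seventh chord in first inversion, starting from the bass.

Spelling C half-diminished seventh: C–Eb–Gb–Bb. In first inversion the third is bass, giving Eb, Gb, Bb, C from the bottom.

Eb, Gb, Bb, C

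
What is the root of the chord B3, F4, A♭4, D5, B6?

B, F, Ab, D are the tones of a B diminished seventh chord (B–D–F–Ab), making B the root.

B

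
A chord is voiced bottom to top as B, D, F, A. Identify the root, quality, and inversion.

B half-diminished seventh, root position

The pitch classes B, D, F, A arrange in thirds as B–D–F–A: a B half-diminished seventh chord.
The lowest note is B, the root of the chord, so this is root position (figured bass 7).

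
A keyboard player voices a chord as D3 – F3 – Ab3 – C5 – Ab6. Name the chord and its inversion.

The distinct note names are D, F, Ab, C. Stacked in thirds they read D–F–Ab–C, which is a half-diminished seventh chord on D.
With the root (D) in the bass, the chord is in root position (figured bass 7).

D half-diminished seventh, root position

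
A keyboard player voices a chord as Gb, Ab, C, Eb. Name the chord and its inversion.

Ab dominant seventh, third inversion

Reducing to letter names: Gb, Ab, C, Eb. These stack in thirds as Ab–C–Eb–Gb — an Ab dominant seventh chord.
Gb is the seventh of Ab dominant seventh; seventh in the bass means third inversion (figured bass 4/2).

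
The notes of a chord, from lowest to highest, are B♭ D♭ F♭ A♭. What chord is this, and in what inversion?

Reducing to letter names: Bb, Db, Fb, Ab. These stack in thirds as Bb–Db–Fb–Ab — a Bb half-diminished seventh chord.
With the root (Bb) in the bass, the chord is in root position (figured bass 7).

Bb half-diminished seventh, root position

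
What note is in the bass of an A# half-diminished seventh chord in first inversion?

The third of A# half-diminished seventh (A#–C#–E–G#) is C#; that is the bass in first inversion.

C#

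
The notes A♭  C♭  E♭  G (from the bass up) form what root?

Ab

The distinct letter names are Ab, Cb, Eb, G. Arranged as a stack of thirds they read Ab–Cb–Eb–G, so Ab is the root (an Ab minor-major seventh chord).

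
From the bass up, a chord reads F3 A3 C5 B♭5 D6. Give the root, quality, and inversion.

The distinct note names are F, A, C, Bb, D. Stacked in thirds they read Bb–D–F–A–C, which is a major ninth chord on Bb.
F is the fifth of Bb major ninth; fifth in the bass means second inversion.

Bb major ninth, second inversion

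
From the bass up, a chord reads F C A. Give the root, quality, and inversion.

F major, root position

The pitch classes F, C, A arrange in thirds as F–A–C: an F major triad.
F is the root of F major; root in the bass means root position (figured bass 5/3).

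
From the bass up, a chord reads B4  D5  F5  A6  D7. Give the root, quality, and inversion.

B half-diminished seventh, root position

Reducing to letter names: B, D, F, A. These stack in thirds as B–D–F–A — a B half-diminished seventh chord.
B is the root of B half-diminished seventh; root in the bass means root position (figured bass 7).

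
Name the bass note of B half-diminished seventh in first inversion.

In first inversion the third is lowest. For B half-diminished seventh (B–D–F–A) that is D.

D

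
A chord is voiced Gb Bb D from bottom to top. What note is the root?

Reordering Gb, Bb, D into stacked thirds gives Gb–Bb–D; the bottom of that stack, Gb, is the root.

Gb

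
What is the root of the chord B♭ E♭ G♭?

Eb

Reordering Bb, Eb, Gb into stacked thirds gives Eb–Gb–Bb; the bottom of that stack, Eb, is the root.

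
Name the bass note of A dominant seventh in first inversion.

The third of A dominant seventh (A–C#–E–G) is C#; that is the bass in first inversion.

C#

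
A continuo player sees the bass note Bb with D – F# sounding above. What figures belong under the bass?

The notes Bb, D, F# stack in thirds as Bb–D–F# — a Bb augmented triad. The bass Bb is the root, so this is root position: figured 5/3.

5/3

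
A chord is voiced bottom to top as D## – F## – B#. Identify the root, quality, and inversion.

The pitch classes D##, F##, B# arrange in thirds as B#–D##–F##: a B# major triad.
With the third (D##) in the bass, the chord is in first inversion (figured bass 6).

B# major, first inversion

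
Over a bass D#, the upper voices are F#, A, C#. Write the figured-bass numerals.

7

The notes D#, F#, A, C# stack in thirds as D#–F#–A–C# — a D# half-diminished seventh chord. The bass D# is the root, so this is root position: figured 7.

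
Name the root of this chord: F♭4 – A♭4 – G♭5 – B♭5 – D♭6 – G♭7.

Gb

The distinct letter names are Fb, Ab, Gb, Bb, Db. Arranged as a stack of thirds they read Gb–Bb–Db–Fb–Ab, so Gb is the root (a Gb dominant ninth chord).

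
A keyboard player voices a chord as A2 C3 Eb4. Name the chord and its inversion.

The pitch classes A, C, Eb arrange in thirds as A–C–Eb: an A diminished triad.
With the root (A) in the bass, the chord is in root position (figured bass 5/3).

A diminished, root position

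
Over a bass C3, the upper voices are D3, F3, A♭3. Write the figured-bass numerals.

4/2

The notes C, D, F, Ab stack in thirds as D–F–Ab–C — a D half-diminished seventh chord. The bass C is the seventh, so this is third inversion: figured 4/2.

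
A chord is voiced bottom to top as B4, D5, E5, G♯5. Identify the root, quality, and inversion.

E dominant seventh, second inversion

Reducing to letter names: B, D, E, G#. These stack in thirds as E–G#–B–D — an E dominant seventh chord.
With the fifth (B) in the bass, the chord is in second inversion (figured bass 4/3).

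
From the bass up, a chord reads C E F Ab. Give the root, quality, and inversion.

Reducing to letter names: C, E, F, Ab. These stack in thirds as F–Ab–C–E — an F minor-major seventh chord.
With the fifth (C) in the bass, the chord is in second inversion (figured bass 4/3).

F minor-major seventh, second inversion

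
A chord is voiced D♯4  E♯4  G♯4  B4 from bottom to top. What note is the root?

D#, E#, G#, B are the tones of an E# half-diminished seventh chord (E#–G#–B–D#), making E# the root.

E#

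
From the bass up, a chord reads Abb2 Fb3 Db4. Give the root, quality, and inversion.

Db diminished, second inversion

Reducing to letter names: Abb, Fb, Db. These stack in thirds as Db–Fb–Abb — a Db diminished triad.
Abb is the fifth of Db diminished; fifth in the bass means second inversion (figured bass 6/4).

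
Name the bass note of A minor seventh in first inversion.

The third of A minor seventh (A–C–E–G) is C; that is the bass in first inversion.

C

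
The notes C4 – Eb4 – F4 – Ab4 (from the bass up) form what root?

Reordering C, Eb, F, Ab into stacked thirds gives F–Ab–C–Eb; the bottom of that stack, F, is the root.

F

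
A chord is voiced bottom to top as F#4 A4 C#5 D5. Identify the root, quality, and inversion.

Reducing to letter names: F#, A, C#, D. These stack in thirds as D–F#–A–C# — a D major seventh chord.
F# is the third of D major seventh; third in the bass means first inversion (figured bass 6/5).

D major seventh, first inversion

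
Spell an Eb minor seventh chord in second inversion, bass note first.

Bb, Db, Eb, Gb

Eb minor seventh is Eb–Gb–Bb–Db. Second inversion puts the fifth (Bb) in the bass, with the remaining tones above: Bb, Db, Eb, Gb.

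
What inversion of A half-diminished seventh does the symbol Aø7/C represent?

first inversion

Aø7/C means A half-diminished seventh with C in the bass. C is the third of A half-diminished seventh (A–C–Eb–G), so this is first inversion.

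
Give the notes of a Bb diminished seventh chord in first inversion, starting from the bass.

Db, Fb, Abb, Bb

Spelling Bb diminished seventh: Bb–Db–Fb–Abb. In first inversion the third is bass, giving Db, Fb, Abb, Bb from the bottom.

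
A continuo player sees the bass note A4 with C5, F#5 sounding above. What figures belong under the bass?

6

The notes A, C, F# stack in thirds as F#–A–C — an F# diminished triad. The bass A is the third, so this is first inversion: figured 6.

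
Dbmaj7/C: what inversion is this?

Dbmaj7/C means Db major seventh with C in the bass. C is the seventh of Db major seventh (Db–F–Ab–C), so this is third inversion.

third inversion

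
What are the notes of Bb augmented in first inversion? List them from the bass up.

D, F#, Bb

Bb augmented is Bb–D–F#. First inversion puts the third (D) in the bass, with the remaining tones above: D, F#, Bb.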